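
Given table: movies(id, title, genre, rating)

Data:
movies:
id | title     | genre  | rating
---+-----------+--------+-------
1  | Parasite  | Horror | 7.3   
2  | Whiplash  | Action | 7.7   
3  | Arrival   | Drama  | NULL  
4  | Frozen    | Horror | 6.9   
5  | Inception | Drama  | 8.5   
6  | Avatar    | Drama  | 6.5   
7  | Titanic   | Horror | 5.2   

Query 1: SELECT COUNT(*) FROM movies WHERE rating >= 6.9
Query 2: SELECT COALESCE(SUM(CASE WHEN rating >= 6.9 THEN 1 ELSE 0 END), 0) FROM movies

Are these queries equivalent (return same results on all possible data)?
Yes, equivalent

Both queries return: [(4,)]

Reason: COUNT with WHERE vs conditional SUM (COALESCE handles empty-table NULL)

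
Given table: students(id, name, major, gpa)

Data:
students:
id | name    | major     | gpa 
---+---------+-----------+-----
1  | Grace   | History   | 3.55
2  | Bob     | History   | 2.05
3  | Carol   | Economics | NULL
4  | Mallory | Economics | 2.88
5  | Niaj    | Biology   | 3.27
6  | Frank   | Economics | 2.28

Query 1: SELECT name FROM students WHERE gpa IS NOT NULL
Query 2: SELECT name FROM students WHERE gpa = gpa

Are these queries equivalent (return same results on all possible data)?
Yes, equivalent

Both queries return: [('Bob',), ('Frank',), ('Grace',), ('Mallory',), ('Niaj',)]

Reason: IS NOT NULL vs self-equality (both exclude NULLs)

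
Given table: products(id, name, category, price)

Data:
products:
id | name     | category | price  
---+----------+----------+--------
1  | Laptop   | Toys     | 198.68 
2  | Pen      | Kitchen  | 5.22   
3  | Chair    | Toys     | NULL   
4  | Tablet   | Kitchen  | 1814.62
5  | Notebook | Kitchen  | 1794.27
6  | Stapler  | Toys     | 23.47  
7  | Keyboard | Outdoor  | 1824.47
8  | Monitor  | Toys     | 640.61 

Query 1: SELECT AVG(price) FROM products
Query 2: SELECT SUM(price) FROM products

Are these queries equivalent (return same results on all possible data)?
No, not equivalent

Query 1 returns: [(900.1914285714286,)]
Query 2 returns: [(6301.34,)]

Reason: AVG vs SUM give different aggregate values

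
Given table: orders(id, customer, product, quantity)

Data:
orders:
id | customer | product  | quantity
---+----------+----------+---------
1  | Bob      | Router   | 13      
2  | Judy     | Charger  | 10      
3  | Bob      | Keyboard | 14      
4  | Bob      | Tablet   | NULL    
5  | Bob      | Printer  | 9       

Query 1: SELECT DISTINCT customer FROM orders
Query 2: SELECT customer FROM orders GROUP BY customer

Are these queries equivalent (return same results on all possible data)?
Yes, equivalent

Both queries return: [('Bob',), ('Judy',)]

Reason: Both get unique customers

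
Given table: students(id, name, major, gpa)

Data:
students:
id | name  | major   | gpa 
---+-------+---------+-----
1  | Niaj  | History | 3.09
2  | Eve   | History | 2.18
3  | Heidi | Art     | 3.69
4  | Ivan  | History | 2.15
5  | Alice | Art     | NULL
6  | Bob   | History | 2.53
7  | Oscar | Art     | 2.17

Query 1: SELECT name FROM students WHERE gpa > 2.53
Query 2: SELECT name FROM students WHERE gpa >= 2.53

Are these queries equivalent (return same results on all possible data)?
No, not equivalent

Query 1 returns: [('Niaj',), ('Heidi',)]
Query 2 returns: [('Niaj',), ('Heidi',), ('Bob',)]

Reason: > vs >= gives different results when gpa = 2.53 exists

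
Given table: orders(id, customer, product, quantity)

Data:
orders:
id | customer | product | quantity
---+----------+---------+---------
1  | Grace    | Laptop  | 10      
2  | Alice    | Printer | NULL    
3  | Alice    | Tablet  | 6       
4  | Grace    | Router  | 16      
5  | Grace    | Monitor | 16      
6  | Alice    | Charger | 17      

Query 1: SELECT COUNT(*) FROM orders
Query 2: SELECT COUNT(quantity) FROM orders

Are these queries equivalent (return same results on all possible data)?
No, not equivalent

Query 1 returns: [(6,)]
Query 2 returns: [(5,)]

Reason: COUNT(*) includes NULLs, COUNT(column) excludes them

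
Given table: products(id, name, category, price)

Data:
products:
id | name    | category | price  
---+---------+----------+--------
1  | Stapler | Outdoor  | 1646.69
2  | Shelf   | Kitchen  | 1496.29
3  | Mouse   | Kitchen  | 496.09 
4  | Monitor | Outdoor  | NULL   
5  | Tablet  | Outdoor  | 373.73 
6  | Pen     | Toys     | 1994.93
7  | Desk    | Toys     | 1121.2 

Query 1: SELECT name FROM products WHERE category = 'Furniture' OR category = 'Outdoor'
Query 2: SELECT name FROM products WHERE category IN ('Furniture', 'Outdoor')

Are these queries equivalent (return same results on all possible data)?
Yes, equivalent

Both queries return: [('Monitor',), ('Stapler',), ('Tablet',)]

Reason: OR vs IN are equivalent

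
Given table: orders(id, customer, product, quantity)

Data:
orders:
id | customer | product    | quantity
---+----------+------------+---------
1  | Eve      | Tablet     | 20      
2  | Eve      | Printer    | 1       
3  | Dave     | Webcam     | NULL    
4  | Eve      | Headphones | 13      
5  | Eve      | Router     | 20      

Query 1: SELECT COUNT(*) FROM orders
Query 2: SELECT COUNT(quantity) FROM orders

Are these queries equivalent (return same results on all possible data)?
No, not equivalent

Query 1 returns: [(5,)]
Query 2 returns: [(4,)]

Reason: COUNT(*) includes NULLs, COUNT(column) excludes them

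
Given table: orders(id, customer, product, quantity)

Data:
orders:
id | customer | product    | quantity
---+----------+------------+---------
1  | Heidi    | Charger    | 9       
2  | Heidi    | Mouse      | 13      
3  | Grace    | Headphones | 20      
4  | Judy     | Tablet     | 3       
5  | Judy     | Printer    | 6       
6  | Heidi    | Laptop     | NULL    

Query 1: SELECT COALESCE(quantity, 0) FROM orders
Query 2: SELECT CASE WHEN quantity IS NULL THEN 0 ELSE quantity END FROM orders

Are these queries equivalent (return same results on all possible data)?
Yes, equivalent

Both queries return: [(0,), (3,), (6,), (9,), (13,), (20,)]

Reason: COALESCE vs CASE for NULL handling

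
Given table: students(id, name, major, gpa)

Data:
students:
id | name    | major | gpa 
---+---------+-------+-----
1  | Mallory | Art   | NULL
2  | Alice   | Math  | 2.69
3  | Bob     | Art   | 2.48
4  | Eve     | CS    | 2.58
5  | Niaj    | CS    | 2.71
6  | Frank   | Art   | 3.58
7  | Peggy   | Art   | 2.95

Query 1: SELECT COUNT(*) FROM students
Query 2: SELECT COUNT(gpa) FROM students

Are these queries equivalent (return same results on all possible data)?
No, not equivalent

Query 1 returns: [(7,)]
Query 2 returns: [(6,)]

Reason: COUNT(*) includes NULLs, COUNT(column) excludes them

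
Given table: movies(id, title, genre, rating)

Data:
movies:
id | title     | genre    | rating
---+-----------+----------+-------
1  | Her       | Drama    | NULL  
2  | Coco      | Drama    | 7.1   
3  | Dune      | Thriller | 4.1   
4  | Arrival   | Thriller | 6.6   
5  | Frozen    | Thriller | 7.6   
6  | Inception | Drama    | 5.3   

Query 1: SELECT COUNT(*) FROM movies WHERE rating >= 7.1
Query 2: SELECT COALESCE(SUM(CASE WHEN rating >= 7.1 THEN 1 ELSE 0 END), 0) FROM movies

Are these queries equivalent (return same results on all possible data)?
Yes, equivalent

Both queries return: [(2,)]

Reason: COUNT with WHERE vs conditional SUM (COALESCE handles empty-table NULL)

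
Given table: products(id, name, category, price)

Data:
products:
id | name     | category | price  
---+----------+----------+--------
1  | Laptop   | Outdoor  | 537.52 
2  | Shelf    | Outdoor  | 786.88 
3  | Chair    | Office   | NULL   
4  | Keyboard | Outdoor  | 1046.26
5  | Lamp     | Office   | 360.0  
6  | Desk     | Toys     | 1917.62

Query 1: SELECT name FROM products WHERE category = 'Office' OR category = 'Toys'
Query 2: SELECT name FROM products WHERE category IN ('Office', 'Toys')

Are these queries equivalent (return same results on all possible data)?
Yes, equivalent

Both queries return: [('Chair',), ('Desk',), ('Lamp',)]

Reason: OR vs IN are equivalent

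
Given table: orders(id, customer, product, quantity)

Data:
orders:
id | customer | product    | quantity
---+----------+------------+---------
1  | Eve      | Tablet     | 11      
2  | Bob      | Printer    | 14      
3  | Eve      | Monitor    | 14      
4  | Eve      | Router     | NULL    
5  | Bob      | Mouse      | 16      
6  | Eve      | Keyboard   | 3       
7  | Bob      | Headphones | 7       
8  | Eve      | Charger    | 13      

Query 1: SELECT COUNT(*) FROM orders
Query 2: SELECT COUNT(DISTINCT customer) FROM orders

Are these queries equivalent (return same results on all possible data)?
No, not equivalent

Query 1 returns: [(8,)]
Query 2 returns: [(2,)]

Reason: COUNT(*) counts rows, COUNT(DISTINCT customer) counts unique customers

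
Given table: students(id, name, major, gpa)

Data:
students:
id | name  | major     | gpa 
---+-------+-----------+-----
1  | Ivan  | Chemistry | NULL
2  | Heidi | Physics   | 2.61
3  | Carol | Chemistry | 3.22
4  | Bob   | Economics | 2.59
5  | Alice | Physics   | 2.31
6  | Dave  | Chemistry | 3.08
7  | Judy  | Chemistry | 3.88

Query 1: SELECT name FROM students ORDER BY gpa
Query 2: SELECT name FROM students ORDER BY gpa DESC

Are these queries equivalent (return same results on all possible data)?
No, not equivalent

Query 1 returns: [('Ivan',), ('Alice',), ('Bob',), ('Heidi',), ('Dave',), ('Carol',), ('Judy',)]
Query 2 returns: [('Judy',), ('Carol',), ('Dave',), ('Heidi',), ('Bob',), ('Alice',), ('Ivan',)]

Reason: ASC vs DESC gives opposite ordering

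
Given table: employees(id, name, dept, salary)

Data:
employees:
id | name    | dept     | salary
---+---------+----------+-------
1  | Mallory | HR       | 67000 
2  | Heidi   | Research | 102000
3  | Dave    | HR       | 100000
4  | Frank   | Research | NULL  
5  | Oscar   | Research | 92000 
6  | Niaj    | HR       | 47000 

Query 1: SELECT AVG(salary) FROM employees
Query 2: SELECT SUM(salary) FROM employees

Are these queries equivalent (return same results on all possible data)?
No, not equivalent

Query 1 returns: [(81600.0,)]
Query 2 returns: [(408000,)]

Reason: AVG vs SUM give different aggregate values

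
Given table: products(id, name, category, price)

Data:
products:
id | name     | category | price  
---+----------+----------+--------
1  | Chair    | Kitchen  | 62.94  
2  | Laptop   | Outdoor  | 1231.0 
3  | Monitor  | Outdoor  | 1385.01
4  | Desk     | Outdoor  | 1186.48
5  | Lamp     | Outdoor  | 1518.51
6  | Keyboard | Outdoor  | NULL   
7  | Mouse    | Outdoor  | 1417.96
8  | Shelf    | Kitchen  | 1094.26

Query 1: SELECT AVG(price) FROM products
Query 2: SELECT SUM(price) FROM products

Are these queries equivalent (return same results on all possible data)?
No, not equivalent

Query 1 returns: [(1128.0228571428572,)]
Query 2 returns: [(7896.16,)]

Reason: AVG vs SUM give different aggregate values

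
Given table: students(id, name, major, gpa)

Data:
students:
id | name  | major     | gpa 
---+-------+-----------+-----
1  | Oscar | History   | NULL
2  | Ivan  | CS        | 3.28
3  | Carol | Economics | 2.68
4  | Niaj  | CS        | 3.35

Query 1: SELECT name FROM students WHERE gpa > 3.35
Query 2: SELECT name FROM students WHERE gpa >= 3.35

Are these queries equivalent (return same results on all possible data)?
No, not equivalent

Query 1 returns: []
Query 2 returns: [('Niaj',)]

Reason: > vs >= gives different results when gpa = 3.35 exists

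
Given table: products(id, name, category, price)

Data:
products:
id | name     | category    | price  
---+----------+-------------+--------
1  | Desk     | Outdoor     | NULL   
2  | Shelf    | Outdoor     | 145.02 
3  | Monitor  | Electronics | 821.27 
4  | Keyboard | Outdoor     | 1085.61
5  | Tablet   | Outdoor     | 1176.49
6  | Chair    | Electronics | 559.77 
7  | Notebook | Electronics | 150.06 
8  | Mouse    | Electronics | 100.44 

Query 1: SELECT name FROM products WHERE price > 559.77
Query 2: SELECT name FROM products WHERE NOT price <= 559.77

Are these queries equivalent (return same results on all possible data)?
Yes, equivalent

Both queries return: [('Keyboard',), ('Monitor',), ('Tablet',)]

Reason: Both filter price > 559.77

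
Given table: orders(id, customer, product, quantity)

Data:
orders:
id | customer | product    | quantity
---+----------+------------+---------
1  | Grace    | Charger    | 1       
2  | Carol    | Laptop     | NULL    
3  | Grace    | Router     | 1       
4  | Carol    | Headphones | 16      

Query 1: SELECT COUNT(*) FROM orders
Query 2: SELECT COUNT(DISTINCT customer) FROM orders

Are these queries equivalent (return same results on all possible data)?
No, not equivalent

Query 1 returns: [(4,)]
Query 2 returns: [(2,)]

Reason: COUNT(*) counts rows, COUNT(DISTINCT customer) counts unique customers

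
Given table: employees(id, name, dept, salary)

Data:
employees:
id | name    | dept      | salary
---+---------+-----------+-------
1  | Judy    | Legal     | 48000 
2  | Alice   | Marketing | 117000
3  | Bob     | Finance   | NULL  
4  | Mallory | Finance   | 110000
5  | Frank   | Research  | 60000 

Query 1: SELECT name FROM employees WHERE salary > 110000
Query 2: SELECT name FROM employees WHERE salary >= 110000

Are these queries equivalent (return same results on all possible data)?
No, not equivalent

Query 1 returns: [('Alice',)]
Query 2 returns: [('Alice',), ('Mallory',)]

Reason: > vs >= gives different results when salary = 110000 exists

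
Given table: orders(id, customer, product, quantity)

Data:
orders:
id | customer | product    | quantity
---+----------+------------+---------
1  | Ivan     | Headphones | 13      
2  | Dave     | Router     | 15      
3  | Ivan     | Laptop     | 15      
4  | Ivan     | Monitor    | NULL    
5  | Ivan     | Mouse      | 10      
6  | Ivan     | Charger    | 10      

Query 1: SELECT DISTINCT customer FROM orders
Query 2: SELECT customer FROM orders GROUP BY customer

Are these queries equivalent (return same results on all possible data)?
Yes, equivalent

Both queries return: [('Dave',), ('Ivan',)]

Reason: Both get unique customers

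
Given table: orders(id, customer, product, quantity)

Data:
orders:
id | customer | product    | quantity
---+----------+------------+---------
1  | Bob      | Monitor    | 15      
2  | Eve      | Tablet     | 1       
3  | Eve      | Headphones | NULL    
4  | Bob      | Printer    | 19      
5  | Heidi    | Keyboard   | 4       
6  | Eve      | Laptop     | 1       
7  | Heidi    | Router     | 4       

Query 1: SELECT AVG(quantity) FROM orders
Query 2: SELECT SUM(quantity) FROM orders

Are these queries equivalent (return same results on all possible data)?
No, not equivalent

Query 1 returns: [(7.333333333333333,)]
Query 2 returns: [(44,)]

Reason: AVG vs SUM give different aggregate values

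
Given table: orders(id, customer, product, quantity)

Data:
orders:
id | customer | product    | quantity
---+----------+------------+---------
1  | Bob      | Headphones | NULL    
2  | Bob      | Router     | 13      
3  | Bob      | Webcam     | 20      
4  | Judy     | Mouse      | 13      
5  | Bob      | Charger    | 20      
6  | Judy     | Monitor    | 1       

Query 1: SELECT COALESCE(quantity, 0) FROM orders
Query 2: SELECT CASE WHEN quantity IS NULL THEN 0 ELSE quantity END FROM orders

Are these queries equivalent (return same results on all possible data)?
Yes, equivalent

Both queries return: [(0,), (1,), (13,), (13,), (20,), (20,)]

Reason: COALESCE vs CASE for NULL handling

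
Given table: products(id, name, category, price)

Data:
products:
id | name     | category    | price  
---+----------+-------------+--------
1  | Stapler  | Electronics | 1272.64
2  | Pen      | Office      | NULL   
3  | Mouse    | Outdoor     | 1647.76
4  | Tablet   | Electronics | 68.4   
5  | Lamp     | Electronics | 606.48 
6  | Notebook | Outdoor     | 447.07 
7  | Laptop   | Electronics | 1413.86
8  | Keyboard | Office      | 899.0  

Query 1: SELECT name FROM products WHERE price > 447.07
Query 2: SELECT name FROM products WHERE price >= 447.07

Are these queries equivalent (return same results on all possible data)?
No, not equivalent

Query 1 returns: [('Stapler',), ('Mouse',), ('Lamp',), ('Laptop',), ('Keyboard',)]
Query 2 returns: [('Stapler',), ('Mouse',), ('Lamp',), ('Notebook',), ('Laptop',), ('Keyboard',)]

Reason: > vs >= gives different results when price = 447.07 exists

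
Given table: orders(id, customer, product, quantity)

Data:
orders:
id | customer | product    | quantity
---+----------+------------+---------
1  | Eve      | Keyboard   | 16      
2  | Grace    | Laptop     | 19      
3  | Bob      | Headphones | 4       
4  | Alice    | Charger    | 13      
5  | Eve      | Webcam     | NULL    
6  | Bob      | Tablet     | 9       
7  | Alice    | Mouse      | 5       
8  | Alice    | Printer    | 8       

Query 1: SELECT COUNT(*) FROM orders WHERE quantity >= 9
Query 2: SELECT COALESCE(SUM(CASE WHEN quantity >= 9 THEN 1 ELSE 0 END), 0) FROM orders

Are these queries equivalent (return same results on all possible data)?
Yes, equivalent

Both queries return: [(4,)]

Reason: COUNT with WHERE vs conditional SUM (COALESCE handles empty-table NULL)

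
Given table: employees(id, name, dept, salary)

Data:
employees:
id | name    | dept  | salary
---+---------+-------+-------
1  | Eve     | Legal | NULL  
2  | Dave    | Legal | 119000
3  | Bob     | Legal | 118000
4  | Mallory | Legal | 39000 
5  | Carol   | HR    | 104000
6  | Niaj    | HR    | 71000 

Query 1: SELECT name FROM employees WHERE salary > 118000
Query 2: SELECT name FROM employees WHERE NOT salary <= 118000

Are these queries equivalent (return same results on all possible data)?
Yes, equivalent

Both queries return: [('Dave',)]

Reason: Both filter salary > 118000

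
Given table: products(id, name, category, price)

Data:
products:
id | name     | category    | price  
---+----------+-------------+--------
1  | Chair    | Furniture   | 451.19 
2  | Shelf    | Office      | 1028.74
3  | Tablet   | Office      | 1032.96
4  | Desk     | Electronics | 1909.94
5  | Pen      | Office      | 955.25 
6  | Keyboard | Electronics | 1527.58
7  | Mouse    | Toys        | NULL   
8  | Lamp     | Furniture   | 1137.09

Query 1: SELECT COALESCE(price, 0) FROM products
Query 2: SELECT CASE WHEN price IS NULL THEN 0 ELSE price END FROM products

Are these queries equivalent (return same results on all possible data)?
Yes, equivalent

Both queries return: [(0,), (451.19,), (955.25,), (1028.74,), (1032.96,), (1137.09,), (1527.58,), (1909.94,)]

Reason: COALESCE vs CASE for NULL handling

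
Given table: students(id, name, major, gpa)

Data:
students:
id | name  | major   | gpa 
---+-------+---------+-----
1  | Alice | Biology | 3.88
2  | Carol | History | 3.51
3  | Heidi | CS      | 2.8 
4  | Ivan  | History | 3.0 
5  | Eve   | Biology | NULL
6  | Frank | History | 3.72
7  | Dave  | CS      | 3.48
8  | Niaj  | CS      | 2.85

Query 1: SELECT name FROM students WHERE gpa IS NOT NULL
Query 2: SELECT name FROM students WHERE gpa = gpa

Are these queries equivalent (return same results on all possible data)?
Yes, equivalent

Both queries return: [('Alice',), ('Carol',), ('Dave',), ('Frank',), ('Heidi',), ('Ivan',), ('Niaj',)]

Reason: IS NOT NULL vs self-equality (both exclude NULLs)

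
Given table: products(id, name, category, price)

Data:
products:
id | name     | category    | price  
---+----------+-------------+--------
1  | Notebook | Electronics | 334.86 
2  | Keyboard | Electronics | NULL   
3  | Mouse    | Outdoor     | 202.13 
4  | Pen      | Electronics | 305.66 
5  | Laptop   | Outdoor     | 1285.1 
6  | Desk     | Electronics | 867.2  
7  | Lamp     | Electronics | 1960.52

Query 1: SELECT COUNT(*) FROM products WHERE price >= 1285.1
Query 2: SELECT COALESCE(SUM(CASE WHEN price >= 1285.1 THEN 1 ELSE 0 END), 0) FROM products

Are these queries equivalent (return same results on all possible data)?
Yes, equivalent

Both queries return: [(2,)]

Reason: COUNT with WHERE vs conditional SUM (COALESCE handles empty-table NULL)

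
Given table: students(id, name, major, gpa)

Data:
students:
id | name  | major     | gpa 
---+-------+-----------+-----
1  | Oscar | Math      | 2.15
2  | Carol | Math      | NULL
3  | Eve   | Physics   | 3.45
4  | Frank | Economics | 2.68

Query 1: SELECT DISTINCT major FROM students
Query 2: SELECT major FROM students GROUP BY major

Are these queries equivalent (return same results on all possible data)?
Yes, equivalent

Both queries return: [('Economics',), ('Math',), ('Physics',)]

Reason: Both get unique majors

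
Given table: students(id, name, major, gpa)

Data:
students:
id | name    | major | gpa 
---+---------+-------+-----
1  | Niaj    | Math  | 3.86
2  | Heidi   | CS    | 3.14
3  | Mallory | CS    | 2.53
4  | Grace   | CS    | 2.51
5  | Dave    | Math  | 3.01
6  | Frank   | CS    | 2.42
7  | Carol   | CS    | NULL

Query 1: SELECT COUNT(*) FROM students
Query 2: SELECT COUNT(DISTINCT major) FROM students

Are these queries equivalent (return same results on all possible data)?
No, not equivalent

Query 1 returns: [(7,)]
Query 2 returns: [(2,)]

Reason: COUNT(*) counts rows, COUNT(DISTINCT major) counts unique majors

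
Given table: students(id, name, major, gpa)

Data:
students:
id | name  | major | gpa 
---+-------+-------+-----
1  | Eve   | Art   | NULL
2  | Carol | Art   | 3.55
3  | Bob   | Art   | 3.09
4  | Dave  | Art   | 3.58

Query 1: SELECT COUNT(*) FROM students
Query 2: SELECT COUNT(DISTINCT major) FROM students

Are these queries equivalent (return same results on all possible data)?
No, not equivalent

Query 1 returns: [(4,)]
Query 2 returns: [(1,)]

Reason: COUNT(*) counts rows, COUNT(DISTINCT major) counts unique majors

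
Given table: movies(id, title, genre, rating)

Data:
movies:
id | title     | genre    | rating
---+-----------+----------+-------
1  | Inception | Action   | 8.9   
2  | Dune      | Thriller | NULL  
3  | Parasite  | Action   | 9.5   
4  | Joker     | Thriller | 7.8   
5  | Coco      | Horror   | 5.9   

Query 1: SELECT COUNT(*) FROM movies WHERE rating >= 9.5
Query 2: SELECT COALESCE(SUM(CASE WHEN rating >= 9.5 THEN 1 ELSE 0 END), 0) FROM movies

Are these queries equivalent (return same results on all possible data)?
Yes, equivalent

Both queries return: [(1,)]

Reason: COUNT with WHERE vs conditional SUM (COALESCE handles empty-table NULL)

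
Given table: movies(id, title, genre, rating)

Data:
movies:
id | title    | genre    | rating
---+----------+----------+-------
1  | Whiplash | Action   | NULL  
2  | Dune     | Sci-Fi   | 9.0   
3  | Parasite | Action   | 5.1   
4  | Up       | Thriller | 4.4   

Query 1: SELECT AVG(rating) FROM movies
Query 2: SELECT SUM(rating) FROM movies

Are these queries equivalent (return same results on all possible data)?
No, not equivalent

Query 1 returns: [(6.166666666666667,)]
Query 2 returns: [(18.5,)]

Reason: AVG vs SUM give different aggregate values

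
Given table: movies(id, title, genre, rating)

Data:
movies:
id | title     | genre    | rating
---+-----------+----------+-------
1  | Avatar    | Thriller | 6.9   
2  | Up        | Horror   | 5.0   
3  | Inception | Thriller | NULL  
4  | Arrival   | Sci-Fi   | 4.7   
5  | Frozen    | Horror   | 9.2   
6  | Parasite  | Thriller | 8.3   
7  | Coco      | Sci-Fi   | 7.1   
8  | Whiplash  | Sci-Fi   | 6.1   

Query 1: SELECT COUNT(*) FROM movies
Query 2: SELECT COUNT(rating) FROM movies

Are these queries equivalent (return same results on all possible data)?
No, not equivalent

Query 1 returns: [(8,)]
Query 2 returns: [(7,)]

Reason: COUNT(*) includes NULLs, COUNT(column) excludes them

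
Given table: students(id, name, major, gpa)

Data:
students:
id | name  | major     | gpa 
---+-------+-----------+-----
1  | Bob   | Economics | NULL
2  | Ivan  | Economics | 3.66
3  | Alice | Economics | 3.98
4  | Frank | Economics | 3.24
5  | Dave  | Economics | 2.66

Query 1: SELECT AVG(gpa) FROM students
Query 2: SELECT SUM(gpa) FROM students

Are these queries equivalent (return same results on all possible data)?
No, not equivalent

Query 1 returns: [(3.3850000000000002,)]
Query 2 returns: [(13.540000000000001,)]

Reason: AVG vs SUM give different aggregate values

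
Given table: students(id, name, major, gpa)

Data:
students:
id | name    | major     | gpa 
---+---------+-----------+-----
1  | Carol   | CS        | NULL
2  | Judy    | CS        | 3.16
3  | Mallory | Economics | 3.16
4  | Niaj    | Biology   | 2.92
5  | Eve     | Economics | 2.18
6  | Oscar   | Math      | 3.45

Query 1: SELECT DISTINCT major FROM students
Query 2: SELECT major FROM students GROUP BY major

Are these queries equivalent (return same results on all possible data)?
Yes, equivalent

Both queries return: [('Biology',), ('CS',), ('Economics',), ('Math',)]

Reason: Both get unique majors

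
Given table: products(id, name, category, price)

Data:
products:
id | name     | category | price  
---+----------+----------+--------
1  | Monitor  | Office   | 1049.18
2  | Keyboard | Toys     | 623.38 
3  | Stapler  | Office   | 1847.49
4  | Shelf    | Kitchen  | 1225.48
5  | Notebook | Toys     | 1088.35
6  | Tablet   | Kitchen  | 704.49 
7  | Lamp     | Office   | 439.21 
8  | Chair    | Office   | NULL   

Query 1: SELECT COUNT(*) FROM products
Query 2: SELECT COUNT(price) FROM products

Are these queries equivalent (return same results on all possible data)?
No, not equivalent

Query 1 returns: [(8,)]
Query 2 returns: [(7,)]

Reason: COUNT(*) includes NULLs, COUNT(column) excludes them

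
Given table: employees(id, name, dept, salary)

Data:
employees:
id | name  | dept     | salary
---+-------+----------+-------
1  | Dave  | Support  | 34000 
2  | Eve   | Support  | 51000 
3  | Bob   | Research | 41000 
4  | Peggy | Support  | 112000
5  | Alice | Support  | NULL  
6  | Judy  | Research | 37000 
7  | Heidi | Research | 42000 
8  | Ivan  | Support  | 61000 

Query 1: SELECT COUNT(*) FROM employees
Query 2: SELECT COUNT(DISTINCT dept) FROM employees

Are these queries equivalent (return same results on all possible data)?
No, not equivalent

Query 1 returns: [(8,)]
Query 2 returns: [(2,)]

Reason: COUNT(*) counts rows, COUNT(DISTINCT dept) counts unique depts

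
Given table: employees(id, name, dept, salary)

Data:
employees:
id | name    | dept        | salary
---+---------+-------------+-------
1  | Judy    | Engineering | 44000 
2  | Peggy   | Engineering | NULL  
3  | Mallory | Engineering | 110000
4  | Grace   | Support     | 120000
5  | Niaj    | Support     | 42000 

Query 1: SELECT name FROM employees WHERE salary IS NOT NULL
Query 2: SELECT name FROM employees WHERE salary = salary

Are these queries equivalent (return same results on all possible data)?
Yes, equivalent

Both queries return: [('Grace',), ('Judy',), ('Mallory',), ('Niaj',)]

Reason: IS NOT NULL vs self-equality (both exclude NULLs)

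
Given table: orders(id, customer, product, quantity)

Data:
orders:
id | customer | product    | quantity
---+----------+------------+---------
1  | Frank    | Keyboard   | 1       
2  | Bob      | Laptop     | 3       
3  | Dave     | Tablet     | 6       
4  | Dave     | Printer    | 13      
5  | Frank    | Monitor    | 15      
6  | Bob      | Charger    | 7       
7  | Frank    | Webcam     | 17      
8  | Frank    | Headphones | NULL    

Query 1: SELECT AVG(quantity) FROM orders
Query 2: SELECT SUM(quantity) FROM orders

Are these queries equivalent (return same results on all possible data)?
No, not equivalent

Query 1 returns: [(8.857142857142858,)]
Query 2 returns: [(62,)]

Reason: AVG vs SUM give different aggregate values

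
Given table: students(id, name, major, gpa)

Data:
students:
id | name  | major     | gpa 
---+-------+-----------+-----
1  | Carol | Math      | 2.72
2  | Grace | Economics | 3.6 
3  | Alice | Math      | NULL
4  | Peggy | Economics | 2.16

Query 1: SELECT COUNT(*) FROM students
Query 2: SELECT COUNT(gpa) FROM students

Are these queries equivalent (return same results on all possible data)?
No, not equivalent

Query 1 returns: [(4,)]
Query 2 returns: [(3,)]

Reason: COUNT(*) includes NULLs, COUNT(column) excludes them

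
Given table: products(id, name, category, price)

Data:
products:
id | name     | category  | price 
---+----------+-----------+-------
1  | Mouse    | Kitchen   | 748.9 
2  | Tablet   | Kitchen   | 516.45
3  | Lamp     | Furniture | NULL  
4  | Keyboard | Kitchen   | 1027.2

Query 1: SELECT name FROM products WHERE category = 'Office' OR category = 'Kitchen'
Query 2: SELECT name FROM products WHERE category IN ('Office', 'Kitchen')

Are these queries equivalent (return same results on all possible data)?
Yes, equivalent

Both queries return: [('Keyboard',), ('Mouse',), ('Tablet',)]

Reason: OR vs IN are equivalent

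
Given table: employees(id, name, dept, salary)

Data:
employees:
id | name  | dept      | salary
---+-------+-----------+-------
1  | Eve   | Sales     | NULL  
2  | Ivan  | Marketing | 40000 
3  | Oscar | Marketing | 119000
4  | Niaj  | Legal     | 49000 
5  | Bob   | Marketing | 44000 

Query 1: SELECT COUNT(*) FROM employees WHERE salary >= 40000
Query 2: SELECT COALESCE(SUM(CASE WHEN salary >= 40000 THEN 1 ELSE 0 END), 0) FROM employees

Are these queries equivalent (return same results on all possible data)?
Yes, equivalent

Both queries return: [(4,)]

Reason: COUNT with WHERE vs conditional SUM (COALESCE handles empty-table NULL)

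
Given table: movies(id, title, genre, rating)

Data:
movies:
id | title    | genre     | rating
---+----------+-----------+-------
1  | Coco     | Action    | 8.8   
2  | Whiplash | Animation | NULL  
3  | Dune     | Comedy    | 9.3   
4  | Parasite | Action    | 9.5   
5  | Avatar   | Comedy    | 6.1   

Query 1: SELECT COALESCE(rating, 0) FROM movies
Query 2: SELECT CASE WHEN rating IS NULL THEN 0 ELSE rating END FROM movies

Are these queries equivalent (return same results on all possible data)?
Yes, equivalent

Both queries return: [(0,), (6.1,), (8.8,), (9.3,), (9.5,)]

Reason: COALESCE vs CASE for NULL handling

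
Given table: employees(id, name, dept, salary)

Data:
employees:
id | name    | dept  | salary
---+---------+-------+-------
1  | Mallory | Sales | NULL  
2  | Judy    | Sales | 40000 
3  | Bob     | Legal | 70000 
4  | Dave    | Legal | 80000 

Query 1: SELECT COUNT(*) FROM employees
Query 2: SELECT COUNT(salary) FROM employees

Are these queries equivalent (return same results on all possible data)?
No, not equivalent

Query 1 returns: [(4,)]
Query 2 returns: [(3,)]

Reason: COUNT(*) includes NULLs, COUNT(column) excludes them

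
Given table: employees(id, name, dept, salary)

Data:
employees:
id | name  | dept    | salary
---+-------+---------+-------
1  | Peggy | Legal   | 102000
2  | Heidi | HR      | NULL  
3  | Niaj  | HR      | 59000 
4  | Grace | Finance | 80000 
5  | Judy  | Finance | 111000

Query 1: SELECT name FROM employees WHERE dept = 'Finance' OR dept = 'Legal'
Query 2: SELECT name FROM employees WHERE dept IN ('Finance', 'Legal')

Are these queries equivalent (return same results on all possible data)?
Yes, equivalent

Both queries return: [('Grace',), ('Judy',), ('Peggy',)]

Reason: OR vs IN are equivalent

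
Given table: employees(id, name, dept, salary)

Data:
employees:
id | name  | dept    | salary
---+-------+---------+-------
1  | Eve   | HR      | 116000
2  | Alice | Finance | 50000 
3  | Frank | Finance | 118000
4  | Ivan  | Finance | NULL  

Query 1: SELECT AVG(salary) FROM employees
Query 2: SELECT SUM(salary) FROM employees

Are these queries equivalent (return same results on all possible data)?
No, not equivalent

Query 1 returns: [(94666.66666666667,)]
Query 2 returns: [(284000,)]

Reason: AVG vs SUM give different aggregate values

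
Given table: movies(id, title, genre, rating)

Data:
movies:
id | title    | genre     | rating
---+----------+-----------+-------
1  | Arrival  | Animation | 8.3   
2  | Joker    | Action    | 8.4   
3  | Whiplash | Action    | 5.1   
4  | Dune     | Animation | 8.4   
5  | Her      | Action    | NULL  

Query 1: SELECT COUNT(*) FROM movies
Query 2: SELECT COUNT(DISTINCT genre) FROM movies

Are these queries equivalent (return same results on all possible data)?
No, not equivalent

Query 1 returns: [(5,)]
Query 2 returns: [(2,)]

Reason: COUNT(*) counts rows, COUNT(DISTINCT genre) counts unique genres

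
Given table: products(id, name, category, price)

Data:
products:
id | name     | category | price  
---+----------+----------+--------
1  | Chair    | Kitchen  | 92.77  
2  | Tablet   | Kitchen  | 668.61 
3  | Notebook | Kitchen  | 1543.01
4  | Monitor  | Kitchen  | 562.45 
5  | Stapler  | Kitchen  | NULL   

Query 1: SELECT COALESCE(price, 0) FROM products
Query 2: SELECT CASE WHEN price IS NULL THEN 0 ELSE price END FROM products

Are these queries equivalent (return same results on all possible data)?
Yes, equivalent

Both queries return: [(0,), (92.77,), (562.45,), (668.61,), (1543.01,)]

Reason: COALESCE vs CASE for NULL handling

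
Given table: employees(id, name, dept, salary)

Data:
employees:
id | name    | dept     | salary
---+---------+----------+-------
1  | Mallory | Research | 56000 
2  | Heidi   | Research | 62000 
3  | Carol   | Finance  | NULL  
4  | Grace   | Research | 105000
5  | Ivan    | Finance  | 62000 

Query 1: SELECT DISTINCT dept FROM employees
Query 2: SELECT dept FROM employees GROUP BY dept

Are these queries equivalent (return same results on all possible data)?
Yes, equivalent

Both queries return: [('Finance',), ('Research',)]

Reason: Both get unique depts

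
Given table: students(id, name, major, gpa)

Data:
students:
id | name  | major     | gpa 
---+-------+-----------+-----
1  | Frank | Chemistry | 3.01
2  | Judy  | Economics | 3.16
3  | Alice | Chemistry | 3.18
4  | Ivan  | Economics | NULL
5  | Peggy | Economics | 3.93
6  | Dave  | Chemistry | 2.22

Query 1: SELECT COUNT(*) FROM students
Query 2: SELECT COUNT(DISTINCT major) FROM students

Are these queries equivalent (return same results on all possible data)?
No, not equivalent

Query 1 returns: [(6,)]
Query 2 returns: [(2,)]

Reason: COUNT(*) counts rows, COUNT(DISTINCT major) counts unique majors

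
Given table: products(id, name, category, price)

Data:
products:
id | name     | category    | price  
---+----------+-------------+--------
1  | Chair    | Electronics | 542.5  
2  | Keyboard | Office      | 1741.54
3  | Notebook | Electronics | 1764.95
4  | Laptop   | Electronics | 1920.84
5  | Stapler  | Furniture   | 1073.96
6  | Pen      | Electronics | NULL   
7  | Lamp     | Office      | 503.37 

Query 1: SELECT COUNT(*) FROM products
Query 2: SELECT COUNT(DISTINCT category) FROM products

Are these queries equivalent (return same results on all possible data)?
No, not equivalent

Query 1 returns: [(7,)]
Query 2 returns: [(3,)]

Reason: COUNT(*) counts rows, COUNT(DISTINCT category) counts unique categorys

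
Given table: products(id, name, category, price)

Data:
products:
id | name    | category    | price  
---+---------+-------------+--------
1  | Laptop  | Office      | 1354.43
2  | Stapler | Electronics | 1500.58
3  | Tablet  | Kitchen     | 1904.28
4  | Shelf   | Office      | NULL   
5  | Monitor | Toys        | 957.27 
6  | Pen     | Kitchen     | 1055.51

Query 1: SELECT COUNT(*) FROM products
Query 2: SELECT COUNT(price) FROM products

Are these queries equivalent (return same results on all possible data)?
No, not equivalent

Query 1 returns: [(6,)]
Query 2 returns: [(5,)]

Reason: COUNT(*) includes NULLs, COUNT(column) excludes them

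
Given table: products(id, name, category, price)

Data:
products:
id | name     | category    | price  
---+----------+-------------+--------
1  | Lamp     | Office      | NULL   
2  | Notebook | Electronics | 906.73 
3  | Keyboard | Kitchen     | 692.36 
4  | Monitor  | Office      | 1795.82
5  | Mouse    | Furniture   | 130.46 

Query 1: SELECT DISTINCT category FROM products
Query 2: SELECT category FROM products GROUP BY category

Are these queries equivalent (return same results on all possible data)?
Yes, equivalent

Both queries return: [('Electronics',), ('Furniture',), ('Kitchen',), ('Office',)]

Reason: Both get unique categorys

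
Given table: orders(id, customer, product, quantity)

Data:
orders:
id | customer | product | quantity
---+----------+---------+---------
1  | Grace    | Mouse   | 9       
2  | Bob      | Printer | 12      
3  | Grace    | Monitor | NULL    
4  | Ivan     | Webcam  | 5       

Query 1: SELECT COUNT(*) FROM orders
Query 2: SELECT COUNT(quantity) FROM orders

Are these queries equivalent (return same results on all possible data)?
No, not equivalent

Query 1 returns: [(4,)]
Query 2 returns: [(3,)]

Reason: COUNT(*) includes NULLs, COUNT(column) excludes them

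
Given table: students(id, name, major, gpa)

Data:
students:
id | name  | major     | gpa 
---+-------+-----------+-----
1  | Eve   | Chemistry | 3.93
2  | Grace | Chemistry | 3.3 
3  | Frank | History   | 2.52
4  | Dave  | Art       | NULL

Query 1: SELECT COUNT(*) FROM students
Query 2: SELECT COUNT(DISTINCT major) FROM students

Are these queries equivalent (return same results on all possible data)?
No, not equivalent

Query 1 returns: [(4,)]
Query 2 returns: [(3,)]

Reason: COUNT(*) counts rows, COUNT(DISTINCT major) counts unique majors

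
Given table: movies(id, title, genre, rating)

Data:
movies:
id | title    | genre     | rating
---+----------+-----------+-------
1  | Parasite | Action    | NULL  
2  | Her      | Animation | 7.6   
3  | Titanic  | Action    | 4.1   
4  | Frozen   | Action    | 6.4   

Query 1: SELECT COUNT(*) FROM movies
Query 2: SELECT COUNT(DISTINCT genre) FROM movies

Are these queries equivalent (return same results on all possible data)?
No, not equivalent

Query 1 returns: [(4,)]
Query 2 returns: [(2,)]

Reason: COUNT(*) counts rows, COUNT(DISTINCT genre) counts unique genres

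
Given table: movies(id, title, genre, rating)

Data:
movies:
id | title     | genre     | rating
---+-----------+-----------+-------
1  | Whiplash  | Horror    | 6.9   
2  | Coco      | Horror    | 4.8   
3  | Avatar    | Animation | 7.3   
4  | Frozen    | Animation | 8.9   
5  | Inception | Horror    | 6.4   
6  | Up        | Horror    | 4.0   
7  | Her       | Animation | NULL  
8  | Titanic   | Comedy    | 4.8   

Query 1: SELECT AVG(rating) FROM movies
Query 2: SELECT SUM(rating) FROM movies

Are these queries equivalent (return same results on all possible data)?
No, not equivalent

Query 1 returns: [(6.1571428571428575,)]
Query 2 returns: [(43.1,)]

Reason: AVG vs SUM give different aggregate values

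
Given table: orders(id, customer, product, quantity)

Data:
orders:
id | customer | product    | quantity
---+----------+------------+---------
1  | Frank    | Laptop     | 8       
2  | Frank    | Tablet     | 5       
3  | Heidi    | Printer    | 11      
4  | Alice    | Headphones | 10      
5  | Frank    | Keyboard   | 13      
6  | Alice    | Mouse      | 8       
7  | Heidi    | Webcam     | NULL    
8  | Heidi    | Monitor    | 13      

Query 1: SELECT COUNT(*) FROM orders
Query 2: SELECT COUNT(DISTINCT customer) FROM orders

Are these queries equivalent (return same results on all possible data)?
No, not equivalent

Query 1 returns: [(8,)]
Query 2 returns: [(3,)]

Reason: COUNT(*) counts rows, COUNT(DISTINCT customer) counts unique customers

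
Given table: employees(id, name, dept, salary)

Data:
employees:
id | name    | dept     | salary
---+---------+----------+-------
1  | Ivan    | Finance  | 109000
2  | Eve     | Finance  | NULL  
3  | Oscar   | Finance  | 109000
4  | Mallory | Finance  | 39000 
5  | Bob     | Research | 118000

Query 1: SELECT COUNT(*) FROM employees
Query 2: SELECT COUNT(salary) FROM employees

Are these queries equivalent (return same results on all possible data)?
No, not equivalent

Query 1 returns: [(5,)]
Query 2 returns: [(4,)]

Reason: COUNT(*) includes NULLs, COUNT(column) excludes them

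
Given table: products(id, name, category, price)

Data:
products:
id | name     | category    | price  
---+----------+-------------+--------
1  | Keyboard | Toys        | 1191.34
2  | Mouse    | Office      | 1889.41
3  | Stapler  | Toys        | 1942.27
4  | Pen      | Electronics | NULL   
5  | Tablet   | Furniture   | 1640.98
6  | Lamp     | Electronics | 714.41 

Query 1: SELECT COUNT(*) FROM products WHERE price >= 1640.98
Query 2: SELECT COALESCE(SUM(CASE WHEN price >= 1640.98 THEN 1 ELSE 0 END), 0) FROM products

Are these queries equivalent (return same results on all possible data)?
Yes, equivalent

Both queries return: [(3,)]

Reason: COUNT with WHERE vs conditional SUM (COALESCE handles empty-table NULL)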